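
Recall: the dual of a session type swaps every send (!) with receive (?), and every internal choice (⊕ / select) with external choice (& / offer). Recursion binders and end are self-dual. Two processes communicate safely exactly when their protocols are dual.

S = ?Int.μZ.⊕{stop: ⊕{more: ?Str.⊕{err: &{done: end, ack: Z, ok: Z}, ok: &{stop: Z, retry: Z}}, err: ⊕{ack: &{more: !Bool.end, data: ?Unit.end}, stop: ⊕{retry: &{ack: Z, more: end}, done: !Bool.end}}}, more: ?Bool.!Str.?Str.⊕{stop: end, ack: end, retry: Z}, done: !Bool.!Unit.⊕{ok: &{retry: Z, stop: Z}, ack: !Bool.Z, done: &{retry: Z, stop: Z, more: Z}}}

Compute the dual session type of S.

?Int ↦ !Int
  μZ ↦ μZ  (binder kept)
    ⊕{stop,more,done} ↦ &{stop,more,done}  (internal→external)
      case stop:
        ⊕{more,err} ↦ &{more,err}  (internal→external)
          case more:
            ?Str ↦ !Str
              ⊕{err,ok} ↦ &{err,ok}  (internal→external)
                case err:
                  &{done,ack,ok} ↦ ⊕{done,ack,ok}  (offer→select)
                    case done:
                      end self-dual
                    case ack:
                      Z self-dual
                    case ok:
                      Z self-dual
                case ok:
                  &{stop,retry} ↦ ⊕{stop,retry}  (offer→select)
                    case stop:
                      Z self-dual
                    case retry:
                      Z self-dual
          case err:
            ⊕{ack,stop} ↦ &{ack,stop}  (internal→external)
              case ack:
                &{more,data} ↦ ⊕{more,data}  (offer→select)
                  case more:
                    !Bool ↦ ?Bool
                      end self-dual
                  case data:
                    ?Unit ↦ !Unit
                      end self-dual
              case stop:
                ⊕{retry,done} ↦ &{retry,done}  (internal→external)
                  case retry:
                    &{ack,more} ↦ ⊕{ack,more}  (offer→select)
                      case ack:
                        Z self-dual
                      case more:
                        end self-dual
                  case done:
                    !Bool ↦ ?Bool
                      end self-dual
      case more:
        ?Bool ↦ !Bool
          !Str ↦ ?Str
            ?Str ↦ !Str
              ⊕{stop,ack,retry} ↦ &{stop,ack,retry}  (internal→external)
                case stop:
                  end self-dual
                case ack:
                  end self-dual
                case retry:
                  Z self-dual
      case done:
        !Bool ↦ ?Bool
          !Unit ↦ ?Unit
            ⊕{ok,ack,done} ↦ &{ok,ack,done}  (internal→external)
              case ok:
                &{retry,stop} ↦ ⊕{retry,stop}  (offer→select)
                  case retry:
                    Z self-dual
                  case stop:
                    Z self-dual
              case ack:
                !Bool ↦ ?Bool
                  Z self-dual
              case done:
                &{retry,stop,more} ↦ ⊕{retry,stop,more}  (offer→select)
                  case retry:
                    Z self-dual
                  case stop:
                    Z self-dual
                  case more:
                    Z self-dual

!Int.μZ.&{stop: &{more: !Str.&{err: ⊕{done: end, ack: Z, ok: Z}, ok: ⊕{stop: Z, retry: Z}}, err: &{ack: ⊕{more: ?Bool.end, data: !Unit.end}, stop: &{retry: ⊕{ack: Z, more: end}, done: ?Bool.end}}}, more: !Bool.?Str.!Str.&{stop: end, ack: end, retry: Z}, done: ?Bool.?Unit.&{ok: ⊕{retry: Z, stop: Z}, ack: ?Bool.Z, done: ⊕{retry: Z, stop: Z, more: Z}}}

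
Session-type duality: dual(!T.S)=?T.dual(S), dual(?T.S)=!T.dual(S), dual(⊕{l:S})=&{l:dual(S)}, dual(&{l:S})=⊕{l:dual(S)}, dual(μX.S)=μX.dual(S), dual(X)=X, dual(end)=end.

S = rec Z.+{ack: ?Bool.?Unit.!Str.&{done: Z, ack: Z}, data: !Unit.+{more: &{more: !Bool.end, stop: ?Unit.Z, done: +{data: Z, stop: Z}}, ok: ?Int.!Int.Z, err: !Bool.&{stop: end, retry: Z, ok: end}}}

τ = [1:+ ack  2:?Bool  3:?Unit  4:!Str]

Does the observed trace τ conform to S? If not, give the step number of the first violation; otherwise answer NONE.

NONE

step 1: + ack  ✓  state: ?Bool.?Unit.!Str.&{done: rec Z.…, ack: rec Z.…}
step 2: ?Bool  ✓  state: ?Unit.!Str.&{done: rec Z.…, ack: rec Z.…}
step 3: ?Unit  ✓  state: !Str.&{done: rec Z.…, ack: rec Z.…}
step 4: !Str  ✓  state: &{done: rec Z.…, ack: rec Z.…}
all 4 steps conform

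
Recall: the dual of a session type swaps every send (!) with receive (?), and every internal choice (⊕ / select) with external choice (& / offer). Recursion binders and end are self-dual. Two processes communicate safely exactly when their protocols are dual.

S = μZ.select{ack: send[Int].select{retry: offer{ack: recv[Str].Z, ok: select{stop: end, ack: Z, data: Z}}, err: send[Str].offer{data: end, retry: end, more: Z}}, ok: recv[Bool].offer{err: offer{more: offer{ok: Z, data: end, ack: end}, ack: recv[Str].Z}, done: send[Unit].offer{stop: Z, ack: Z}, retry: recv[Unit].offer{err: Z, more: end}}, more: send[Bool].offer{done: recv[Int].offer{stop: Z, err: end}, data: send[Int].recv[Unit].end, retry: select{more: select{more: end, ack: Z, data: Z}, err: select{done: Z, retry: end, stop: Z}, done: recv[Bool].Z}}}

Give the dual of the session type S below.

μZ = μZ  (rec unchanged)
  select{ack,ok,more} = offer{ack,ok,more}  (⊕→&)
    case ack:
      send[Int] = recv[Int]
        select{retry,err} = offer{retry,err}  (⊕→&)
          case retry:
            offer{ack,ok} = select{ack,ok}  (external→internal)
              case ack:
                recv[Str] = send[Str]
                  Z ↦ Z
              case ok:
                select{stop,ack,data} = offer{stop,ack,data}  (⊕→&)
                  case stop:
                    end ↦ end
                  case ack:
                    Z ↦ Z
                  case data:
                    Z ↦ Z
          case err:
            send[Str] = recv[Str]
              offer{data,retry,more} = select{data,retry,more}  (external→internal)
                case data:
                  end ↦ end
                case retry:
                  end ↦ end
                case more:
                  Z ↦ Z
    case ok:
      recv[Bool] = send[Bool]
        offer{err,done,retry} = select{err,done,retry}  (external→internal)
          case err:
            offer{more,ack} = select{more,ack}  (external→internal)
              case more:
                offer{ok,data,ack} = select{ok,data,ack}  (external→internal)
                  case ok:
                    Z ↦ Z
                  case data:
                    end ↦ end
                  case ack:
                    end ↦ end
              case ack:
                recv[Str] = send[Str]
                  Z ↦ Z
          case done:
            send[Unit] = recv[Unit]
              offer{stop,ack} = select{stop,ack}  (external→internal)
                case stop:
                  Z ↦ Z
                case ack:
                  Z ↦ Z
          case retry:
            recv[Unit] = send[Unit]
              offer{err,more} = select{err,more}  (external→internal)
                case err:
                  Z ↦ Z
                case more:
                  end ↦ end
    case more:
      send[Bool] = recv[Bool]
        offer{done,data,retry} = select{done,data,retry}  (external→internal)
          case done:
            recv[Int] = send[Int]
              offer{stop,err} = select{stop,err}  (external→internal)
                case stop:
                  Z ↦ Z
                case err:
                  end ↦ end
          case data:
            send[Int] = recv[Int]
              recv[Unit] = send[Unit]
                end ↦ end
          case retry:
            select{more,err,done} = offer{more,err,done}  (⊕→&)
              case more:
                select{more,ack,data} = offer{more,ack,data}  (⊕→&)
                  case more:
                    end ↦ end
                  case ack:
                    Z ↦ Z
                  case data:
                    Z ↦ Z
              case err:
                select{done,retry,stop} = offer{done,retry,stop}  (⊕→&)
                  case done:
                    Z ↦ Z
                  case retry:
                    end ↦ end
                  case stop:
                    Z ↦ Z
              case done:
                recv[Bool] = send[Bool]
                  Z ↦ Z

μZ.offer{ack: recv[Int].offer{retry: select{ack: send[Str].Z, ok: offer{stop: end, ack: Z, data: Z}}, err: recv[Str].select{data: end, retry: end, more: Z}}, ok: send[Bool].select{err: select{more: select{ok: Z, data: end, ack: end}, ack: send[Str].Z}, done: recv[Unit].select{stop: Z, ack: Z}, retry: send[Unit].select{err: Z, more: end}}, more: recv[Bool].select{done: send[Int].select{stop: Z, err: end}, data: recv[Int].send[Unit].end, retry: offer{more: offer{more: end, ack: Z, data: Z}, err: offer{done: Z, retry: end, stop: Z}, done: send[Bool].Z}}}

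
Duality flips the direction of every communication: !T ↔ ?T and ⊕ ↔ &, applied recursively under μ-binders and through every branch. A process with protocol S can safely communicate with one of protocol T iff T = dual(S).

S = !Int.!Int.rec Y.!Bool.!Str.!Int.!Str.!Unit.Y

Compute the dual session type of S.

!Int = ?Int
  !Int = ?Int
    rec Y = rec Y  (μ self-dual)
      !Bool = ?Bool
        !Str = ?Str
          !Int = ?Int
            !Str = ?Str
              !Unit = ?Unit
                Y self-dual

?Int.?Int.rec Y.?Bool.?Str.?Int.?Str.?Unit.Y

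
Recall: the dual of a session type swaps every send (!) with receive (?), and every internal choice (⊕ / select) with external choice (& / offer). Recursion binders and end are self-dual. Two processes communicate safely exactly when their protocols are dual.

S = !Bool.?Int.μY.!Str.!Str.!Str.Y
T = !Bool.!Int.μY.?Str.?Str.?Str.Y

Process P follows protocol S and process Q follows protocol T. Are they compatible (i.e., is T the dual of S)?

NO

!Bool vs !Bool  ✗ same direction on both sides — not dual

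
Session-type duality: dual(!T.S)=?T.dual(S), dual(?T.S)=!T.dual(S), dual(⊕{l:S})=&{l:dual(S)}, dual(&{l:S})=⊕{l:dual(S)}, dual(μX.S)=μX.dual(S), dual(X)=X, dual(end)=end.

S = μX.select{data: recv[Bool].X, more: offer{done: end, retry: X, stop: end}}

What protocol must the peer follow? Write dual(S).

μX.offer{data: send[Bool].X, more: select{done: end, retry: X, stop: end}}

μX ↦ μX  (binder kept)
  select{data,more} ↦ offer{data,more}  (⊕→&)
    case data:
      recv[Bool] ↦ send[Bool]
        X ↦ X
    case more:
      offer{done,retry,stop} ↦ select{done,retry,stop}  (&→⊕)
        case done:
          end ↦ end
        case retry:
          X ↦ X
        case stop:
          end ↦ end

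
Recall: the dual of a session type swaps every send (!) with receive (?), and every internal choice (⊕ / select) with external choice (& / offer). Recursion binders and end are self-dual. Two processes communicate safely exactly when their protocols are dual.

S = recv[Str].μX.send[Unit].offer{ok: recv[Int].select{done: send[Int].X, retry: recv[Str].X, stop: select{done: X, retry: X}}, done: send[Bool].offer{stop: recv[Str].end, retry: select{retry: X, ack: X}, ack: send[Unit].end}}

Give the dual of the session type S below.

recv[Str] = send[Str]
  μX = μX  (binder kept)
    send[Unit] = recv[Unit]
      offer{ok,done} = select{ok,done}  (external→internal)
        [ok]
          recv[Int] = send[Int]
            select{done,retry,stop} = offer{done,retry,stop}  (select→offer)
              [done]
                send[Int] = recv[Int]
                  X self-dual
              [retry]
                recv[Str] = send[Str]
                  X self-dual
              [stop]
                select{done,retry} = offer{done,retry}  (select→offer)
                  [done]
                    X self-dual
                  [retry]
                    X self-dual
        [done]
          send[Bool] = recv[Bool]
            offer{stop,retry,ack} = select{stop,retry,ack}  (external→internal)
              [stop]
                recv[Str] = send[Str]
                  end self-dual
              [retry]
                select{retry,ack} = offer{retry,ack}  (select→offer)
                  [retry]
                    X self-dual
                  [ack]
                    X self-dual
              [ack]
                send[Unit] = recv[Unit]
                  end self-dual

send[Str].μX.recv[Unit].select{ok: send[Int].offer{done: recv[Int].X, retry: send[Str].X, stop: offer{done: X, retry: X}}, done: recv[Bool].select{stop: send[Str].end, retry: offer{retry: X, ack: X}, ack: recv[Unit].end}}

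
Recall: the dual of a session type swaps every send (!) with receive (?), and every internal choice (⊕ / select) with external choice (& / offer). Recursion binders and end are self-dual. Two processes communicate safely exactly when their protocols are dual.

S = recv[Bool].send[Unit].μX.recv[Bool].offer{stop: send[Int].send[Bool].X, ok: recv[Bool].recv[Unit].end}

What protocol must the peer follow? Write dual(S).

recv[Bool] = send[Bool]
  send[Unit] = recv[Unit]
    μX = μX  (binder kept)
      recv[Bool] = send[Bool]
        offer{stop,ok} = select{stop,ok}  (offer→select)
          case stop:
            send[Int] = recv[Int]
              send[Bool] = recv[Bool]
                X self-dual
          case ok:
            recv[Bool] = send[Bool]
              recv[Unit] = send[Unit]
                end self-dual

send[Bool].recv[Unit].μX.send[Bool].select{stop: recv[Int].recv[Bool].X, ok: send[Bool].send[Unit].end}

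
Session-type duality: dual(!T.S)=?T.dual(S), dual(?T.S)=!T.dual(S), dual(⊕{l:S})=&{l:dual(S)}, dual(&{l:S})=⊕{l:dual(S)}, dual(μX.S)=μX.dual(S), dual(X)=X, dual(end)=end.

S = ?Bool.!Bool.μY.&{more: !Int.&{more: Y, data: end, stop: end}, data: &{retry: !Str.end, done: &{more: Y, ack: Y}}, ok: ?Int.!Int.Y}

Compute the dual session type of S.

?Bool → !Bool
  !Bool → ?Bool
    μY → μY  (binder kept)
      &{more,data,ok} → ⊕{more,data,ok}  (offer→select)
        [more]
          !Int → ?Int
            &{more,data,stop} → ⊕{more,data,stop}  (offer→select)
              [more]
                Y self-dual
              [data]
                end self-dual
              [stop]
                end self-dual
        [data]
          &{retry,done} → ⊕{retry,done}  (offer→select)
            [retry]
              !Str → ?Str
                end self-dual
            [done]
              &{more,ack} → ⊕{more,ack}  (offer→select)
                [more]
                  Y self-dual
                [ack]
                  Y self-dual
        [ok]
          ?Int → !Int
            !Int → ?Int
              Y self-dual

!Bool.?Bool.μY.⊕{more: ?Int.⊕{more: Y, data: end, stop: end}, data: ⊕{retry: ?Str.end, done: ⊕{more: Y, ack: Y}}, ok: !Int.?Int.Y}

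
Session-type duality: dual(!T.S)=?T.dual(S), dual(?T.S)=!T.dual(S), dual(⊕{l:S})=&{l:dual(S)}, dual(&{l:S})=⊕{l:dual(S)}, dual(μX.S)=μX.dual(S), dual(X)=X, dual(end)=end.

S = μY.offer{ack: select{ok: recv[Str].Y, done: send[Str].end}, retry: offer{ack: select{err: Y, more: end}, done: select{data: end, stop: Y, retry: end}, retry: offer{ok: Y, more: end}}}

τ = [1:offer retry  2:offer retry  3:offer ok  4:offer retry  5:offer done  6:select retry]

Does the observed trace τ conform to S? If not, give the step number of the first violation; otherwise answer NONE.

@1 offer retry  ✓  now at offer{ack: select{err: μY.…, more: end}, done: select{data: end, stop: μY.…, retry: end}, retry: offer{ok: μY.…, more: end}}
@2 offer retry  ✓  now at offer{ok: μY.…, more: end}
@3 offer ok  ✓  now at μY.…
@4 offer retry  ✓  now at offer{ack: select{err: μY.…, more: end}, done: select{data: end, stop: μY.…, retry: end}, retry: offer{ok: μY.…, more: end}}
@5 offer done  ✓  now at select{data: end, stop: μY.…, retry: end}
@6 select retry  ✓  now at end
trace exhausted — no violation

NONE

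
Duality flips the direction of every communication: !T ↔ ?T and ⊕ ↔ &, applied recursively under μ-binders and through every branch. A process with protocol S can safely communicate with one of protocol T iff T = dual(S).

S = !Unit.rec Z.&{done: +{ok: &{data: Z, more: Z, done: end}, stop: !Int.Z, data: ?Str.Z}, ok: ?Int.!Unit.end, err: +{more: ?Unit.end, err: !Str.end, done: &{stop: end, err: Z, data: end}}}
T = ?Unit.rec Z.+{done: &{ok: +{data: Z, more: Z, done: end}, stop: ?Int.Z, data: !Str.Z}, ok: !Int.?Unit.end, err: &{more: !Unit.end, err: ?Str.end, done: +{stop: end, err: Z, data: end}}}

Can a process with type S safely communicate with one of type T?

!Unit ‖ ?Unit  ok
  rec Z ‖ rec Z  ok (rec unchanged)
    &{done,ok,err} ‖ +{done,ok,err}  ok labels match
      case done:
        +{ok,stop,data} ‖ &{ok,stop,data}  ok labels match
          case ok:
            &{data,more,done} ‖ +{data,more,done}  ok labels match
              case data:
                Z ‖ Z  ok
              case more:
                Z ‖ Z  ok
              case done:
                end ‖ end  ok
          case stop:
            !Int ‖ ?Int  ok
              Z ‖ Z  ok
          case data:
            ?Str ‖ !Str  ok
              Z ‖ Z  ok
      case ok:
        ?Int ‖ !Int  ok
          !Unit ‖ ?Unit  ok
            end ‖ end  ok
      case err:
        +{more,err,done} ‖ &{more,err,done}  ok labels match
          case more:
            ?Unit ‖ !Unit  ok
              end ‖ end  ok
          case err:
            !Str ‖ ?Str  ok
              end ‖ end  ok
          case done:
            &{stop,err,data} ‖ +{stop,err,data}  ok labels match
              case stop:
                end ‖ end  ok
              case err:
                Z ‖ Z  ok
              case data:
                end ‖ end  ok

YES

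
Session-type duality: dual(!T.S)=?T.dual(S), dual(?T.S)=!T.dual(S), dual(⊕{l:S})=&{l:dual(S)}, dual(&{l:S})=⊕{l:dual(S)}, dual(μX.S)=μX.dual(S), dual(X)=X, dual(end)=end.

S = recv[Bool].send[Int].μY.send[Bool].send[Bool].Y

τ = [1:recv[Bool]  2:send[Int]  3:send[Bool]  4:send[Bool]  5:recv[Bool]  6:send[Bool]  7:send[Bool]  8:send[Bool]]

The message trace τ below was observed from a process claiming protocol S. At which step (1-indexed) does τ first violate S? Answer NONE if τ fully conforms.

5

[1] recv[Bool]  ok  residual = send[Int].μY.…
[2] send[Int]  ok  residual = μY.…
[3] send[Bool]  ok  residual = send[Bool].μY.…
[4] send[Bool]  ok  residual = μY.…
[5] got recv[Bool], protocol expects send[Bool]  ✗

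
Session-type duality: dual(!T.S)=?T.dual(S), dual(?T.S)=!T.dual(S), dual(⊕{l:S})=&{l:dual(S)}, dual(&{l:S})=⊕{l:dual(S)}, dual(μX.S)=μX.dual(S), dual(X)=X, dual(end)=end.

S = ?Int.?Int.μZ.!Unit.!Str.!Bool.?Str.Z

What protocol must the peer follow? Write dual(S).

!Int.!Int.μZ.?Unit.?Str.?Bool.!Str.Z

?Int = !Int
  ?Int = !Int
    μZ = μZ  (rec unchanged)
      !Unit = ?Unit
        !Str = ?Str
          !Bool = ?Bool
            ?Str = !Str
              Z ↦ Z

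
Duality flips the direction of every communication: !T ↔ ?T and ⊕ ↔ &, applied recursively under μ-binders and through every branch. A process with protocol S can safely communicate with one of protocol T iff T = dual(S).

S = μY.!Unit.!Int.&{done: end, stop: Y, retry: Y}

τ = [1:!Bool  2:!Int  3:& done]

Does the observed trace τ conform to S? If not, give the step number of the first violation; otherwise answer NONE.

step 1: got !Bool, protocol expects !Unit  ✗

1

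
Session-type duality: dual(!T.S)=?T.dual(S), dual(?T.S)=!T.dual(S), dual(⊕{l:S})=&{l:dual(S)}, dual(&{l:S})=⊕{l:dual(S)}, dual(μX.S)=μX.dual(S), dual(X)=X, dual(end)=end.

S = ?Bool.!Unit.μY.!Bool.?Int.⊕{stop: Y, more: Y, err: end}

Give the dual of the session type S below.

!Bool.?Unit.μY.?Bool.!Int.&{stop: Y, more: Y, err: end}

?Bool → !Bool
  !Unit → ?Unit
    μY → μY  (binder kept)
      !Bool → ?Bool
        ?Int → !Int
          ⊕{stop,more,err} → &{stop,more,err}  (select→offer)
            case stop:
              Y self-dual
            case more:
              Y self-dual
            case err:
              end self-dual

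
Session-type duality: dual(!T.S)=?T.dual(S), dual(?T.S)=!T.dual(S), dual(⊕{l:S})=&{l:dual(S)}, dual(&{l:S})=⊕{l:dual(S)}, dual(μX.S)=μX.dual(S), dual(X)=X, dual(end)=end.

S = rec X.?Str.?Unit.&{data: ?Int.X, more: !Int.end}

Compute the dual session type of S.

rec X ↦ rec X  (binder kept)
  ?Str ↦ !Str
    ?Unit ↦ !Unit
      &{data,more} ↦ +{data,more}  (&→⊕)
        • data:
          ?Int ↦ !Int
            X self-dual
        • more:
          !Int ↦ ?Int
            end self-dual

rec X.!Str.!Unit.+{data: !Int.X, more: ?Int.end}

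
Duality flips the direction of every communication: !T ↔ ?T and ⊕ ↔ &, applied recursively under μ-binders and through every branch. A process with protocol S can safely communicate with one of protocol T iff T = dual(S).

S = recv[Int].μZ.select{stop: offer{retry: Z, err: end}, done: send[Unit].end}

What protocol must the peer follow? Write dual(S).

recv[Int] → send[Int]
  μZ → μZ  (rec unchanged)
    select{stop,done} → offer{stop,done}  (internal→external)
      • stop:
        offer{retry,err} → select{retry,err}  (external→internal)
          • retry:
            dual(Z) = Z
          • err:
            dual(end) = end
      • done:
        send[Unit] → recv[Unit]
          dual(end) = end

send[Int].μZ.offer{stop: select{retry: Z, err: end}, done: recv[Unit].end}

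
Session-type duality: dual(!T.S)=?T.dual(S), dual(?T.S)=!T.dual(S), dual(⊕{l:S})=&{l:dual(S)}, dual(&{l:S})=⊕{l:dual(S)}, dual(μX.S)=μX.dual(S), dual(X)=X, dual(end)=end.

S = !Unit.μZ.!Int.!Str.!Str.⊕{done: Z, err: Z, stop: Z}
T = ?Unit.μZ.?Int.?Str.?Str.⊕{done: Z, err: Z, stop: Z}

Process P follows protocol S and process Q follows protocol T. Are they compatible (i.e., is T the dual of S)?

!Unit vs ?Unit  match
  μZ vs μZ  match (rec unchanged)
    !Int vs ?Int  match
      !Str vs ?Str  match
        !Str vs ?Str  match
          ⊕{done,err,stop} vs ⊕{done,err,stop}  ✗ choice polarity not flipped — not dual

NO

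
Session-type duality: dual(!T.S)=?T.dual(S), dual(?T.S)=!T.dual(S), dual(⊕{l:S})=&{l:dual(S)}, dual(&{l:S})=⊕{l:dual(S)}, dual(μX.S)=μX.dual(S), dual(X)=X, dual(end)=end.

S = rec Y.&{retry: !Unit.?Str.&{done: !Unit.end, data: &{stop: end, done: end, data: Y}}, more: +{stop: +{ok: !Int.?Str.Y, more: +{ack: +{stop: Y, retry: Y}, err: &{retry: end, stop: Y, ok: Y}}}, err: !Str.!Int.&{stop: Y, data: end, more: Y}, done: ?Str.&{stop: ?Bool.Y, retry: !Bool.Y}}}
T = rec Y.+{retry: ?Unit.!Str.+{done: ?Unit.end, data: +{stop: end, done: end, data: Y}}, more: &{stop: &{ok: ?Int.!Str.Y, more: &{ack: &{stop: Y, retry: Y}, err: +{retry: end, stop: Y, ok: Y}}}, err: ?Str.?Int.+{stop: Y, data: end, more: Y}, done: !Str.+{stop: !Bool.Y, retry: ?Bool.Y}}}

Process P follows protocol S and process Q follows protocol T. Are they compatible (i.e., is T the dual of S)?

YES

rec Y | rec Y  ✓ (binder kept)
  &{retry,more} | +{retry,more}  ✓ labels match
    [retry]
      !Unit | ?Unit  ✓
        ?Str | !Str  ✓
          &{done,data} | +{done,data}  ✓ labels match
            [done]
              !Unit | ?Unit  ✓
                end | end  ✓
            [data]
              &{stop,done,data} | +{stop,done,data}  ✓ labels match
                [stop]
                  end | end  ✓
                [done]
                  end | end  ✓
                [data]
                  Y | Y  ✓
    [more]
      +{stop,err,done} | &{stop,err,done}  ✓ labels match
        [stop]
          +{ok,more} | &{ok,more}  ✓ labels match
            [ok]
              !Int | ?Int  ✓
                ?Str | !Str  ✓
                  Y | Y  ✓
            [more]
              +{ack,err} | &{ack,err}  ✓ labels match
                [ack]
                  +{stop,retry} | &{stop,retry}  ✓ labels match
                    [stop]
                      Y | Y  ✓
                    [retry]
                      Y | Y  ✓
                [err]
                  &{retry,stop,ok} | +{retry,stop,ok}  ✓ labels match
                    [retry]
                      end | end  ✓
                    [stop]
                      Y | Y  ✓
                    [ok]
                      Y | Y  ✓
        [err]
          !Str | ?Str  ✓
            !Int | ?Int  ✓
              &{stop,data,more} | +{stop,data,more}  ✓ labels match
                [stop]
                  Y | Y  ✓
                [data]
                  end | end  ✓
                [more]
                  Y | Y  ✓
        [done]
          ?Str | !Str  ✓
            &{stop,retry} | +{stop,retry}  ✓ labels match
              [stop]
                ?Bool | !Bool  ✓
                  Y | Y  ✓
              [retry]
                !Bool | ?Bool  ✓
                  Y | Y  ✓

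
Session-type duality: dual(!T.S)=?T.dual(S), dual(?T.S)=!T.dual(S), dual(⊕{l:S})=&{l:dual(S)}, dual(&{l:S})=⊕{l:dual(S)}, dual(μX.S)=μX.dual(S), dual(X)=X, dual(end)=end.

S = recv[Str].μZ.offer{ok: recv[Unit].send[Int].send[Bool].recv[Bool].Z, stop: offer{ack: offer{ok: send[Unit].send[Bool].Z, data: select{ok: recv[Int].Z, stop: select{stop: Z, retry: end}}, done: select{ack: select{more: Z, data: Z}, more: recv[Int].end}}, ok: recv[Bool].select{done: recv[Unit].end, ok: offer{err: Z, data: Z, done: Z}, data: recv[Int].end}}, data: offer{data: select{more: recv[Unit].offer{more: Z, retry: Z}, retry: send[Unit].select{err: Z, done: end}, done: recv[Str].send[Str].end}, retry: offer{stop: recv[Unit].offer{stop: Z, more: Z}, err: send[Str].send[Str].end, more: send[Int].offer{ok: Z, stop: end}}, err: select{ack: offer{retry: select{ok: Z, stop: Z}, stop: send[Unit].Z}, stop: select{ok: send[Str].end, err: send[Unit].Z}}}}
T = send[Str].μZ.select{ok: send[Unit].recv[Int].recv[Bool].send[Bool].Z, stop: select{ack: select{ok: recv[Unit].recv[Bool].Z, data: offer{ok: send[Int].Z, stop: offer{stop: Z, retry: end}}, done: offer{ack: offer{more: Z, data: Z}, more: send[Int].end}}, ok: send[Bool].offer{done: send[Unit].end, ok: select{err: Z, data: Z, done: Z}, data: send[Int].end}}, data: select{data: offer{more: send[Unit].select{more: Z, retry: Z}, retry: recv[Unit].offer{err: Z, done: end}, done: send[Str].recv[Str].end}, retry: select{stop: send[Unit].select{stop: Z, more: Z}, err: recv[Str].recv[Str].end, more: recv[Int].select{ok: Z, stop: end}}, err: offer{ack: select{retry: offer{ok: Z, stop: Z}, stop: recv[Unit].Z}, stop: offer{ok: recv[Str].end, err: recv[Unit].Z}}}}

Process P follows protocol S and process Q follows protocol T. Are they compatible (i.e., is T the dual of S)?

YES

recv[Str] | send[Str]  ✓
  μZ | μZ  ✓ (μ self-dual)
    offer{ok,stop,data} | select{ok,stop,data}  ✓ labels match
      case ok:
        recv[Unit] | send[Unit]  ✓
          send[Int] | recv[Int]  ✓
            send[Bool] | recv[Bool]  ✓
              recv[Bool] | send[Bool]  ✓
                Z | Z  ✓
      case stop:
        offer{ack,ok} | select{ack,ok}  ✓ labels match
          case ack:
            offer{ok,data,done} | select{ok,data,done}  ✓ labels match
              case ok:
                send[Unit] | recv[Unit]  ✓
                  send[Bool] | recv[Bool]  ✓
                    Z | Z  ✓
              case data:
                select{ok,stop} | offer{ok,stop}  ✓ labels match
                  case ok:
                    recv[Int] | send[Int]  ✓
                      Z | Z  ✓
                  case stop:
                    select{stop,retry} | offer{stop,retry}  ✓ labels match
                      case stop:
                        Z | Z  ✓
                      case retry:
                        end | end  ✓
              case done:
                select{ack,more} | offer{ack,more}  ✓ labels match
                  case ack:
                    select{more,data} | offer{more,data}  ✓ labels match
                      case more:
                        Z | Z  ✓
                      case data:
                        Z | Z  ✓
                  case more:
                    recv[Int] | send[Int]  ✓
                      end | end  ✓
          case ok:
            recv[Bool] | send[Bool]  ✓
              select{done,ok,data} | offer{done,ok,data}  ✓ labels match
                case done:
                  recv[Unit] | send[Unit]  ✓
                    end | end  ✓
                case ok:
                  offer{err,data,done} | select{err,data,done}  ✓ labels match
                    case err:
                      Z | Z  ✓
                    case data:
                      Z | Z  ✓
                    case done:
                      Z | Z  ✓
                case data:
                  recv[Int] | send[Int]  ✓
                    end | end  ✓
      case data:
        offer{data,retry,err} | select{data,retry,err}  ✓ labels match
          case data:
            select{more,retry,done} | offer{more,retry,done}  ✓ labels match
              case more:
                recv[Unit] | send[Unit]  ✓
                  offer{more,retry} | select{more,retry}  ✓ labels match
                    case more:
                      Z | Z  ✓
                    case retry:
                      Z | Z  ✓
              case retry:
                send[Unit] | recv[Unit]  ✓
                  select{err,done} | offer{err,done}  ✓ labels match
                    case err:
                      Z | Z  ✓
                    case done:
                      end | end  ✓
              case done:
                recv[Str] | send[Str]  ✓
                  send[Str] | recv[Str]  ✓
                    end | end  ✓
          case retry:
            offer{stop,err,more} | select{stop,err,more}  ✓ labels match
              case stop:
                recv[Unit] | send[Unit]  ✓
                  offer{stop,more} | select{stop,more}  ✓ labels match
                    case stop:
                      Z | Z  ✓
                    case more:
                      Z | Z  ✓
              case err:
                send[Str] | recv[Str]  ✓
                  send[Str] | recv[Str]  ✓
                    end | end  ✓
              case more:
                send[Int] | recv[Int]  ✓
                  offer{ok,stop} | select{ok,stop}  ✓ labels match
                    case ok:
                      Z | Z  ✓
                    case stop:
                      end | end  ✓
          case err:
            select{ack,stop} | offer{ack,stop}  ✓ labels match
              case ack:
                offer{retry,stop} | select{retry,stop}  ✓ labels match
                  case retry:
                    select{ok,stop} | offer{ok,stop}  ✓ labels match
                      case ok:
                        Z | Z  ✓
                      case stop:
                        Z | Z  ✓
                  case stop:
                    send[Unit] | recv[Unit]  ✓
                      Z | Z  ✓
              case stop:
                select{ok,err} | offer{ok,err}  ✓ labels match
                  case ok:
                    send[Str] | recv[Str]  ✓
                      end | end  ✓
                  case err:
                    send[Unit] | recv[Unit]  ✓
                      Z | Z  ✓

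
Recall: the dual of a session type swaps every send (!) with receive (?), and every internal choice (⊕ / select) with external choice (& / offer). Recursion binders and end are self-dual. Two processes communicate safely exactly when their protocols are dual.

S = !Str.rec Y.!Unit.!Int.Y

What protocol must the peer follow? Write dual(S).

!Str ↦ ?Str
  rec Y ↦ rec Y  (binder kept)
    !Unit ↦ ?Unit
      !Int ↦ ?Int
        Y self-dual

?Str.rec Y.?Unit.?Int.Y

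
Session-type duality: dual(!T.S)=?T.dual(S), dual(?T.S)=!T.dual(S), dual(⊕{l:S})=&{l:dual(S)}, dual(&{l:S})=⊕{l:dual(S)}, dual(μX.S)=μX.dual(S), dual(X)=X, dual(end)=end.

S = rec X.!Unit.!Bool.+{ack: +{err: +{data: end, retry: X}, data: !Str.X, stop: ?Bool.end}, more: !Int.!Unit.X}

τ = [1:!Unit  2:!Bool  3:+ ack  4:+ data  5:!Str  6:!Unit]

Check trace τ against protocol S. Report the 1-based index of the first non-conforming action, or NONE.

NONE

[1] !Unit  ok  state: !Bool.+{ack: +{err: +{data: end, retry: rec X.…}, data: !Str.rec X.…, stop: ?Bool.end}, more: !Int.!Unit.rec X.…}
[2] !Bool  ok  state: +{ack: +{err: +{data: end, retry: rec X.…}, data: !Str.rec X.…, stop: ?Bool.end}, more: !Int.!Unit.rec X.…}
[3] + ack  ok  state: +{err: +{data: end, retry: rec X.…}, data: !Str.rec X.…, stop: ?Bool.end}
[4] + data  ok  state: !Str.rec X.…
[5] !Str  ok  state: rec X.…
[6] !Unit  ok  state: !Bool.+{ack: +{err: +{data: end, retry: rec X.…}, data: !Str.rec X.…, stop: ?Bool.end}, more: !Int.!Unit.rec X.…}
τ conforms to S (length 6)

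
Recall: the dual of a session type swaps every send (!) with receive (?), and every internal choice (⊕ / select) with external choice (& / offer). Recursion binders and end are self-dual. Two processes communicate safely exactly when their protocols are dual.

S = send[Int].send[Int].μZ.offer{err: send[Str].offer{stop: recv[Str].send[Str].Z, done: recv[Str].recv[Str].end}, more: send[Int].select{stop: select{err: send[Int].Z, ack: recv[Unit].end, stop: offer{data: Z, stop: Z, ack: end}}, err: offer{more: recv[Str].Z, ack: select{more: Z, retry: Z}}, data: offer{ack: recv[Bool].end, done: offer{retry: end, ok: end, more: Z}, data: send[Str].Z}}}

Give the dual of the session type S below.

send[Int] = recv[Int]
  send[Int] = recv[Int]
    μZ = μZ  (binder kept)
      offer{err,more} = select{err,more}  (offer→select)
        • err:
          send[Str] = recv[Str]
            offer{stop,done} = select{stop,done}  (offer→select)
              • stop:
                recv[Str] = send[Str]
                  send[Str] = recv[Str]
                    Z ↦ Z
              • done:
                recv[Str] = send[Str]
                  recv[Str] = send[Str]
                    end ↦ end
        • more:
          send[Int] = recv[Int]
            select{stop,err,data} = offer{stop,err,data}  (select→offer)
              • stop:
                select{err,ack,stop} = offer{err,ack,stop}  (select→offer)
                  • err:
                    send[Int] = recv[Int]
                      Z ↦ Z
                  • ack:
                    recv[Unit] = send[Unit]
                      end ↦ end
                  • stop:
                    offer{data,stop,ack} = select{data,stop,ack}  (offer→select)
                      • data:
                        Z ↦ Z
                      • stop:
                        Z ↦ Z
                      • ack:
                        end ↦ end
              • err:
                offer{more,ack} = select{more,ack}  (offer→select)
                  • more:
                    recv[Str] = send[Str]
                      Z ↦ Z
                  • ack:
                    select{more,retry} = offer{more,retry}  (select→offer)
                      • more:
                        Z ↦ Z
                      • retry:
                        Z ↦ Z
              • data:
                offer{ack,done,data} = select{ack,done,data}  (offer→select)
                  • ack:
                    recv[Bool] = send[Bool]
                      end ↦ end
                  • done:
                    offer{retry,ok,more} = select{retry,ok,more}  (offer→select)
                      • retry:
                        end ↦ end
                      • ok:
                        end ↦ end
                      • more:
                        Z ↦ Z
                  • data:
                    send[Str] = recv[Str]
                      Z ↦ Z

recv[Int].recv[Int].μZ.select{err: recv[Str].select{stop: send[Str].recv[Str].Z, done: send[Str].send[Str].end}, more: recv[Int].offer{stop: offer{err: recv[Int].Z, ack: send[Unit].end, stop: select{data: Z, stop: Z, ack: end}}, err: select{more: send[Str].Z, ack: offer{more: Z, retry: Z}}, data: select{ack: send[Bool].end, done: select{retry: end, ok: end, more: Z}, data: recv[Str].Z}}}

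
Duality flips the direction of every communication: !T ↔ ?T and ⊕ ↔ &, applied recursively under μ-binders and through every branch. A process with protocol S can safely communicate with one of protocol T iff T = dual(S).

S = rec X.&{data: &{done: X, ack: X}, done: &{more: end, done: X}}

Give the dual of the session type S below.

rec X = rec X  (rec unchanged)
  &{data,done} = +{data,done}  (&→⊕)
    case data:
      &{done,ack} = +{done,ack}  (&→⊕)
        case done:
          dual(X) = X
        case ack:
          dual(X) = X
    case done:
      &{more,done} = +{more,done}  (&→⊕)
        case more:
          dual(end) = end
        case done:
          dual(X) = X

rec X.+{data: +{done: X, ack: X}, done: +{more: end, done: X}}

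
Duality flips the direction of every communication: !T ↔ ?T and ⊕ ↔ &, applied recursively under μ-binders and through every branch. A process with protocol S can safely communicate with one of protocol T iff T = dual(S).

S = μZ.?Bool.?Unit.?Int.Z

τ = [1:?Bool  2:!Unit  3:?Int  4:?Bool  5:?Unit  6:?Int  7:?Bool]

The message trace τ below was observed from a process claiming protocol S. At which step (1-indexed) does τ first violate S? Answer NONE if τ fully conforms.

2

@1 ?Bool  ok  residual = ?Unit.?Int.μZ.…
@2 got !Unit, protocol expects ?Unit  ✗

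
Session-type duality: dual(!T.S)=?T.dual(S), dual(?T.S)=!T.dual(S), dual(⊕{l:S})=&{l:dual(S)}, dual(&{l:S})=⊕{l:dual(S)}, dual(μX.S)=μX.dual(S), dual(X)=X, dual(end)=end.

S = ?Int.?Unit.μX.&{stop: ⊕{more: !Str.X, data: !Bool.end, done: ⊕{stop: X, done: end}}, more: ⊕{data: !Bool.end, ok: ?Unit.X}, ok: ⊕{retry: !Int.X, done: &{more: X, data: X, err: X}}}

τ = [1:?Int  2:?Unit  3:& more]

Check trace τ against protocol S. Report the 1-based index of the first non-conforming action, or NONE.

[1] ?Int  ✓  now at ?Unit.μX.…
[2] ?Unit  ✓  now at μX.…
[3] & more  ✓  now at ⊕{data: !Bool.end, ok: ?Unit.μX.…}
τ conforms to S (length 3)

NONE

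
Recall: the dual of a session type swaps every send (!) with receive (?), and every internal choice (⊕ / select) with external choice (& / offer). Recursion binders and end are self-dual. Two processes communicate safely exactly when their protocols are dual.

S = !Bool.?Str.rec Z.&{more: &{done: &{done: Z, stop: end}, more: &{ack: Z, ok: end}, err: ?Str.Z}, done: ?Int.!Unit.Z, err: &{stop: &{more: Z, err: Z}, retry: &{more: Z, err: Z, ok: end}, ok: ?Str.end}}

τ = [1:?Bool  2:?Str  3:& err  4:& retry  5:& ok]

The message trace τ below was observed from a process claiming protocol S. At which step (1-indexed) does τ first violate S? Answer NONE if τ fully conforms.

1

step 1: got ?Bool, protocol expects !Bool  ✗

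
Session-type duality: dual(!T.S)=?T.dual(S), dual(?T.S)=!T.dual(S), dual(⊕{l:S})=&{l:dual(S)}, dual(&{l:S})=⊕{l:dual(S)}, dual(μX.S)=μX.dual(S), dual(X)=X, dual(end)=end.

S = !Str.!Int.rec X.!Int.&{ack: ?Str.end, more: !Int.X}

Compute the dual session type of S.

!Str → ?Str
  !Int → ?Int
    rec X → rec X  (μ self-dual)
      !Int → ?Int
        &{ack,more} → +{ack,more}  (&→⊕)
          • ack:
            ?Str → !Str
              end ↦ end
          • more:
            !Int → ?Int
              X ↦ X

?Str.?Int.rec X.?Int.+{ack: !Str.end, more: ?Int.X}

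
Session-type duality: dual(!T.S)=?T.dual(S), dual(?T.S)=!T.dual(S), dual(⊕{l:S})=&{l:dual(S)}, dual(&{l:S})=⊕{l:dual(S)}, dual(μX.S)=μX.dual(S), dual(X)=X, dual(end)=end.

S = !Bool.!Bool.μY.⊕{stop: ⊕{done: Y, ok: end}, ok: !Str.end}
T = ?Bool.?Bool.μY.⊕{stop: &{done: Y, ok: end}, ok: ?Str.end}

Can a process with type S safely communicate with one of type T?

NO

!Bool | ?Bool  ok
  !Bool | ?Bool  ok
    μY | μY  ok (μ self-dual)
      ⊕{stop,ok} | ⊕{stop,ok}  ✗ choice polarity not flipped — not dual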